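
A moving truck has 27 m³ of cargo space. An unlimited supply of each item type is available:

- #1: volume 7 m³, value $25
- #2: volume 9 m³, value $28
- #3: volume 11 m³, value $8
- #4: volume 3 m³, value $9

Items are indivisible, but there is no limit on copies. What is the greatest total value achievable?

Best value-per-unit is #1 at 25/7; filling with it alone gives 3×25 = 75.
Optimal mix: 3×#1 + 2×#4 → volume 27, value 93.

$93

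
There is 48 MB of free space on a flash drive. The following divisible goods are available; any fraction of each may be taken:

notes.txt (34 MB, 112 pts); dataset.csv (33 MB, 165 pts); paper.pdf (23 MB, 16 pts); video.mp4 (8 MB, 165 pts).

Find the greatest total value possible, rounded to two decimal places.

353.06

Take in order of value per unit:
- video.mp4 (165/8 per unit): all 8 → value 165, running total 165.00
- dataset.csv (165/33 per unit): all 33 → value 165, running total 330.00
- notes.txt (112/34 per unit): 7 of 34 → value 7×112/34 = 23.0588, running total 353.06
Total 353.06.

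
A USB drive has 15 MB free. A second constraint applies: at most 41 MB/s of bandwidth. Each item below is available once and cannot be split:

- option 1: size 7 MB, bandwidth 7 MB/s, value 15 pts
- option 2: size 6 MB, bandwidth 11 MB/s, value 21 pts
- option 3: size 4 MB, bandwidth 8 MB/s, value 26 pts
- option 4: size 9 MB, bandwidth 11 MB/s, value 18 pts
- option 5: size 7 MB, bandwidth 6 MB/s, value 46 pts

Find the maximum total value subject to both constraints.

72 pts

Feasible sets respecting both limits:
- option 3+option 5: size 11, bandwidth 14, value 72
- option 2+option 5: size 13, bandwidth 17, value 67
- option 1+option 5: size 14, bandwidth 13, value 61
- option 2+option 3: size 10, bandwidth 19, value 47
Best: 72 pts.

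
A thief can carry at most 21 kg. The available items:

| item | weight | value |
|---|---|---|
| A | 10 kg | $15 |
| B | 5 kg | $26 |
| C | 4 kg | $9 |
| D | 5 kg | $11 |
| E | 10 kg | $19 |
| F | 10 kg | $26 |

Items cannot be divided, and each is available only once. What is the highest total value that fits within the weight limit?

Check high-value combinations within 21 kg:
- B+D+F: weight 5+5+10=20, value 26+11+26=63
- B+C+F: weight 5+4+10=19, value 26+9+26=61
- B+D+E: weight 5+5+10=20, value 26+11+19=56
- B+C+E: weight 5+4+10=19, value 26+9+19=54
- B+F: weight 5+10=15, value 26+26=52
Best: $63.

$63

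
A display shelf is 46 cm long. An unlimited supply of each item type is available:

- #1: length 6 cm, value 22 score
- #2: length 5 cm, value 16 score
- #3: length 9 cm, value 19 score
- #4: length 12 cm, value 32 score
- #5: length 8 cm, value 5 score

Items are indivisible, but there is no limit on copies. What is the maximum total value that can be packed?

Best value-per-unit is #1 at 22/6; filling with it alone gives 7×22 = 154.
Optimal mix: 6×#1 + 2×#2 → length 46, value 164.

164 score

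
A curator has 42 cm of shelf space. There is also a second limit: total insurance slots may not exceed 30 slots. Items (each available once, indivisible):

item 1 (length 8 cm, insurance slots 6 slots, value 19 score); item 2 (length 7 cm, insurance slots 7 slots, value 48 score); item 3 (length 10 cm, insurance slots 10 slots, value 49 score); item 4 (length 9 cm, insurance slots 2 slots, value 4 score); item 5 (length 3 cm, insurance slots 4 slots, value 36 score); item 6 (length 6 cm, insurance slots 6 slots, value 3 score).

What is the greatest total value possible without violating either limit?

156 score

Feasible sets respecting both limits:
- item 1+item 2+item 3+item 4+item 5: length 37, insurance slots 29, value 156
- item 1+item 2+item 3+item 5: length 28, insurance slots 27, value 152
- item 2+item 3+item 4+item 5+item 6: length 35, insurance slots 29, value 140
- item 2+item 3+item 4+item 5: length 29, insurance slots 23, value 137
Best: 156 score.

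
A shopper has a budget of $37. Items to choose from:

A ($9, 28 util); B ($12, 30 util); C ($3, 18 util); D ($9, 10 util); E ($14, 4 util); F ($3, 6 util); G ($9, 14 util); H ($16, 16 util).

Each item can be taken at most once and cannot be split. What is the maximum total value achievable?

96 util

Check high-value combinations within $37:
- A+B+C+F+G: cost 9+12+3+3+9=36, value 28+30+18+6+14=96
- A+B+C+D+F: cost 9+12+3+9+3=36, value 28+30+18+10+6=92
- A+B+C+G: cost 9+12+3+9=33, value 28+30+18+14=90
Best: 96 util.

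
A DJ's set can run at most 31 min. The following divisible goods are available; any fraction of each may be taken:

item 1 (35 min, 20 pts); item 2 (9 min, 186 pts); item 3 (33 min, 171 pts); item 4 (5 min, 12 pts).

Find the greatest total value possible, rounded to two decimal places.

300.00

Take in order of value per unit:
- item 2 (186/9 per unit): all 9 → value 186, running total 186.00
- item 3 (171/33 per unit): 22 of 33 → value 22×171/33 = 114.0000, running total 300.00
Total 300.00.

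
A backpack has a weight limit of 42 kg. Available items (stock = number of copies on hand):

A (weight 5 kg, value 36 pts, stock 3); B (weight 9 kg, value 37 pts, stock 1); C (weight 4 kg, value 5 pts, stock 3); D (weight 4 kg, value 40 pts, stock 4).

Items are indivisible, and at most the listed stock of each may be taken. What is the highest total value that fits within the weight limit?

Best selections within weight 42 and stock limits:
- 3×A + 1×B + 4×D: weight 40, value 305
- 3×A + 2×C + 4×D: weight 39, value 278
Best: 305 pts.

305 pts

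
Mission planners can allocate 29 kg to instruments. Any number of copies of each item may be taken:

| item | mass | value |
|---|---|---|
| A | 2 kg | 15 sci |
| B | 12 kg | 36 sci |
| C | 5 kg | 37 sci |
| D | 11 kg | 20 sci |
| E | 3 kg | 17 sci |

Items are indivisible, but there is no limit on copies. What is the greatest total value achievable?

Best value-per-unit is A at 15/2; filling with it alone gives 14×15 = 210.
Optimal mix: 12×A + 1×C → mass 29, value 217.

217 sci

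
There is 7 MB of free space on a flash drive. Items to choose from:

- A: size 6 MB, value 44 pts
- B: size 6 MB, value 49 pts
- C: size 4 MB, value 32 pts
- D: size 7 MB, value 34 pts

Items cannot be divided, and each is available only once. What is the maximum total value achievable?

This is a 0/1 knapsack; check combinations near the capacity.
- B: size 6, value 49
- A: size 6, value 44
- D: size 7, value 34
Best: 49 pts.

49 pts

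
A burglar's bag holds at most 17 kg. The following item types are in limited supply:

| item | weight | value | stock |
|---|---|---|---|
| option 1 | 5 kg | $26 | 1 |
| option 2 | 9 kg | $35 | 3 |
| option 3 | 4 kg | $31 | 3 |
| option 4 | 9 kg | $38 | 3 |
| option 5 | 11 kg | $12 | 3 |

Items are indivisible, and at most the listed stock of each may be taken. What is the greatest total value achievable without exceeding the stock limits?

$119

Best selections within weight 17 and stock limits:
- 1×option 1 + 3×option 3: weight 17, value 119
- 2×option 3 + 1×option 4: weight 17, value 100
- 1×option 2 + 2×option 3: weight 17, value 97
Best: $119.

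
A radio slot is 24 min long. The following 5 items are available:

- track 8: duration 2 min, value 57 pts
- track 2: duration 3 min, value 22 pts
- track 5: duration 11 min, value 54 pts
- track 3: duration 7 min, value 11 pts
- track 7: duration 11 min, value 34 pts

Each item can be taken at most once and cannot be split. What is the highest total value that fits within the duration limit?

145 pts

Check high-value combinations within 24 min:
- track 8+track 5+track 7: duration 2+11+11=24, value 57+54+34=145
- track 8+track 2+track 5+track 3: duration 2+3+11+7=23, value 57+22+54+11=144
- track 8+track 2+track 5: duration 2+3+11=16, value 57+22+54=133
- track 8+track 2+track 3+track 7: duration 2+3+7+11=23, value 57+22+11+34=124
- track 8+track 5+track 3: duration 2+11+7=20, value 57+54+11=122
Best: 145 pts.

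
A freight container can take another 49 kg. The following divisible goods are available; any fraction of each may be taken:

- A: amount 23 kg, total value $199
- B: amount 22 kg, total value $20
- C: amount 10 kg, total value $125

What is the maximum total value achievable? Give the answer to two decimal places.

338.55

Take in order of value per unit:
- C (125/10 per unit): all 10 → value 125, running total 125.00
- A (199/23 per unit): all 23 → value 199, running total 324.00
- B (20/22 per unit): 16 of 22 → value 16×20/22 = 14.5455, running total 338.55
Total 338.55.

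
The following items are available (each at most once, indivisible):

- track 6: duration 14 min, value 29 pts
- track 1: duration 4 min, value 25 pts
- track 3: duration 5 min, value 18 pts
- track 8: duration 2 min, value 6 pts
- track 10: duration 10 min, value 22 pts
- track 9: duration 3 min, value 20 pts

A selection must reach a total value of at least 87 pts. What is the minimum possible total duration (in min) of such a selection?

Subsets with value ≥ 87, sorted by total duration:
- track 1+track 3+track 8+track 10+track 9: duration 24, value 91
- track 6+track 1+track 3+track 9: duration 26, value 92
Minimum duration: 24 min.

24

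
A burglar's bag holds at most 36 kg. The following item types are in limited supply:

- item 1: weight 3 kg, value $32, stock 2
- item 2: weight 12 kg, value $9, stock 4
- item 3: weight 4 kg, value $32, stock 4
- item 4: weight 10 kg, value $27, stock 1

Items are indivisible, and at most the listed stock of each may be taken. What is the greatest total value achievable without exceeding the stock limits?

$219

Best selections within weight 36 and stock limits:
- 2×item 1 + 4×item 3 + 1×item 4: weight 32, value 219
- 2×item 1 + 1×item 2 + 4×item 3: weight 34, value 201
Best: $219.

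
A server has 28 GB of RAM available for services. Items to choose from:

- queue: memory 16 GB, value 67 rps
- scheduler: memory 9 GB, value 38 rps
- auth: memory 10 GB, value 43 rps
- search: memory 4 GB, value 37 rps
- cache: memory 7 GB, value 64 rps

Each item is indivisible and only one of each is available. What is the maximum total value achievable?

This is a 0/1 knapsack; check combinations near the capacity.
- queue+search+cache: memory 16+4+7=27, value 67+37+64=168
- scheduler+auth+cache: memory 9+10+7=26, value 38+43+64=145
- auth+search+cache: memory 10+4+7=21, value 43+37+64=144
- scheduler+search+cache: memory 9+4+7=20, value 38+37+64=139
Best: 168 rps.

168 rps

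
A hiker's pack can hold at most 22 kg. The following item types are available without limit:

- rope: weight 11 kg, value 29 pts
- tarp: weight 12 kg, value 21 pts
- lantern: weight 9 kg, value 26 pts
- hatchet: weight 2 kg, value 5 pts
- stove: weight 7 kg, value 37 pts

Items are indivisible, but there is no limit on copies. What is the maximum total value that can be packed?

Best value-per-unit is stove at 37/7, and filling with it alone uses weight 3×7=21. No mix of the others beats 3×37 = 111.

111 pts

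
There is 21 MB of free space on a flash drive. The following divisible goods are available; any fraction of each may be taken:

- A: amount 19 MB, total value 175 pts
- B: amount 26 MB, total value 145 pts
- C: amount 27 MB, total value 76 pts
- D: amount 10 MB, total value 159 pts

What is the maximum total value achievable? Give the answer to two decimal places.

Take in order of value per unit:
- D (159/10 per unit): all 10 → value 159, running total 159.00
- A (175/19 per unit): 11 of 19 → value 11×175/19 = 101.3158, running total 260.32
Total 260.32.

260.32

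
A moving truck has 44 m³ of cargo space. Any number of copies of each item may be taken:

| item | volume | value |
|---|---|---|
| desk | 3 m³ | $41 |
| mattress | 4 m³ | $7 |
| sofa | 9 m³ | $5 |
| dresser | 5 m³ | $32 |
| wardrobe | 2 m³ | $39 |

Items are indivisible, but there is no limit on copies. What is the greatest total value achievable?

Best value-per-unit is wardrobe at 39/2, and filling with it alone uses volume 22×2=44. No mix of the others beats 22×39 = 858.

$858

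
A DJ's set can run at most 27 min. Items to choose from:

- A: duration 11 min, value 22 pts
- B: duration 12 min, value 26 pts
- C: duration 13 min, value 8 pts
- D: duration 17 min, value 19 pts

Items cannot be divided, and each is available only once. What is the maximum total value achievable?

This is a 0/1 knapsack; check combinations near the capacity.
- A+B: duration 11+12=23, value 22+26=48
- B+C: duration 12+13=25, value 26+8=34
- A+C: duration 11+13=24, value 22+8=30
- B: duration 12, value 26
Best: 48 pts.

48 pts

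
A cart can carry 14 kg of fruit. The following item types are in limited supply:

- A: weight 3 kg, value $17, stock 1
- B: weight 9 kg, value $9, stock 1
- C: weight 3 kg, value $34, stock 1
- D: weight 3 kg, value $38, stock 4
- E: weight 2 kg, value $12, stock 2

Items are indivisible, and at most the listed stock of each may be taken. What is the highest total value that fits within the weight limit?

$164

Top feasible selections:
- 4×D + 1×E: weight 14, value 164
- 1×C + 3×D + 1×E: weight 14, value 160
- 4×D: weight 12, value 152
Best: $164.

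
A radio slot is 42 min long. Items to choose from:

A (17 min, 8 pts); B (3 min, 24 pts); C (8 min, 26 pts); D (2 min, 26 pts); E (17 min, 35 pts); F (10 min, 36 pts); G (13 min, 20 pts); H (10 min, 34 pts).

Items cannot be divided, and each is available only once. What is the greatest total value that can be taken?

155 pts

Check high-value combinations within 42 min:
- B+D+E+F+H: duration 3+2+17+10+10=42, value 24+26+35+36+34=155
- B+C+D+E+F: duration 3+8+2+17+10=40, value 24+26+26+35+36=147
- B+C+D+F+H: duration 3+8+2+10+10=33, value 24+26+26+36+34=146
- B+C+D+E+H: duration 3+8+2+17+10=40, value 24+26+26+35+34=145
- B+D+F+G+H: duration 3+2+10+13+10=38, value 24+26+36+20+34=140
Best: 155 pts.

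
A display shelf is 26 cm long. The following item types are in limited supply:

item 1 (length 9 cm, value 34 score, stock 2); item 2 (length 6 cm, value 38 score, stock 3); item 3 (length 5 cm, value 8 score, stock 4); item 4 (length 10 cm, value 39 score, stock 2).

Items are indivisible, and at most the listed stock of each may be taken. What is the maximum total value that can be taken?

122 score

Top feasible selections:
- 3×item 2 + 1×item 3: length 23, value 122
- 1×item 1 + 2×item 2 + 1×item 3: length 26, value 118
- 1×item 2 + 2×item 4: length 26, value 116
- 2×item 2 + 1×item 4: length 22, value 115
Best: 122 score.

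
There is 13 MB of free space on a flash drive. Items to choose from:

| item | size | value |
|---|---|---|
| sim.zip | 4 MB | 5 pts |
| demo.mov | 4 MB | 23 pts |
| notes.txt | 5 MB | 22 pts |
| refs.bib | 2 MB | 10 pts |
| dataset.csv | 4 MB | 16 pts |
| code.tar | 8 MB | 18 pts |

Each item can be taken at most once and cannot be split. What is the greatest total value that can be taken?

Check high-value combinations within 13 MB:
- demo.mov+notes.txt+dataset.csv: size 4+5+4=13, value 23+22+16=61
- demo.mov+notes.txt+refs.bib: size 4+5+2=11, value 23+22+10=55
- sim.zip+demo.mov+notes.txt: size 4+4+5=13, value 5+23+22=50
Best: 61 pts.

61 pts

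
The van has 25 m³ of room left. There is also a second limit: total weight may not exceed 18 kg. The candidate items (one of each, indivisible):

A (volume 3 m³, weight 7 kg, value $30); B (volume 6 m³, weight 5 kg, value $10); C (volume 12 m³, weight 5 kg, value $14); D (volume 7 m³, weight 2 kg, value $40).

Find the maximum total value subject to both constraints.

$84

Feasible sets respecting both limits:
- A+C+D: volume 22, weight 14, value 84
- A+B+D: volume 16, weight 14, value 80
- A+D: volume 10, weight 9, value 70
- B+C+D: volume 25, weight 12, value 64
Best: $84.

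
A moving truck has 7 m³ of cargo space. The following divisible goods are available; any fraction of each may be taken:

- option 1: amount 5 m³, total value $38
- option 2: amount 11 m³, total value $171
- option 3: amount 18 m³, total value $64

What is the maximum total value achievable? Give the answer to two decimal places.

Take in order of value per unit:
- option 2 (171/11 per unit): 7 of 11 → value 7×171/11 = 108.8182, running total 108.82
Total 108.82.

108.82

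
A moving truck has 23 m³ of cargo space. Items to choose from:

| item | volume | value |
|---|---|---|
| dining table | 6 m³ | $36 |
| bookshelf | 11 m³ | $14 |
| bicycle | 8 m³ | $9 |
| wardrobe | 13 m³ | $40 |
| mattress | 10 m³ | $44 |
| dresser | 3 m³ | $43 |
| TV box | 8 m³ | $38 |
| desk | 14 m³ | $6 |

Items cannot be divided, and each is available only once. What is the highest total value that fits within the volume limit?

$125

This is a 0/1 knapsack; check combinations near the capacity.
- mattress+dresser+TV box: volume 10+3+8=21, value 44+43+38=125
- dining table+mattress+dresser: volume 6+10+3=19, value 36+44+43=123
- dining table+wardrobe+dresser: volume 6+13+3=22, value 36+40+43=119
- dining table+dresser+TV box: volume 6+3+8=17, value 36+43+38=117
- bicycle+mattress+dresser: volume 8+10+3=21, value 9+44+43=96
Best: $125.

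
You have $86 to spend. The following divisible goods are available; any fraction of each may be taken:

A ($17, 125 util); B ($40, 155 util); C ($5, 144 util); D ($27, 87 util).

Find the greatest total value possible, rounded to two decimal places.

Take in order of value per unit:
- C (144/5 per unit): all 5 → value 144, running total 144.00
- A (125/17 per unit): all 17 → value 125, running total 269.00
- B (155/40 per unit): all 40 → value 155, running total 424.00
- D (87/27 per unit): 24 of 27 → value 24×87/27 = 77.3333, running total 501.33
Total 501.33.

501.33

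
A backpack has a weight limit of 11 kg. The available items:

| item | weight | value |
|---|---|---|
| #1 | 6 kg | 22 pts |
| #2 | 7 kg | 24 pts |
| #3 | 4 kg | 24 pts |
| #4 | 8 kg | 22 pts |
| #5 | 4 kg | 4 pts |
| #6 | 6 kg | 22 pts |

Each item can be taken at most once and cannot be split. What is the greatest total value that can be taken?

This is a 0/1 knapsack; check combinations near the capacity.
- #2+#3: weight 7+4=11, value 24+24=48
- #1+#3: weight 6+4=10, value 22+24=46
- #3+#6: weight 4+6=10, value 24+22=46
- #3+#5: weight 4+4=8, value 24+4=28
Best: 48 pts.

48 pts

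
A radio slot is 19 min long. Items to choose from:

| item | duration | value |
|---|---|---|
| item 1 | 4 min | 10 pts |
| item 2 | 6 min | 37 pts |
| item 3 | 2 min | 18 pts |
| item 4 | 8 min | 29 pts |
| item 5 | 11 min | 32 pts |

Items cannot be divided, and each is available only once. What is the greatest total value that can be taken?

This is a 0/1 knapsack; check combinations near the capacity.
- item 2+item 3+item 5: duration 6+2+11=19, value 37+18+32=87
- item 2+item 3+item 4: duration 6+2+8=16, value 37+18+29=84
- item 1+item 2+item 4: duration 4+6+8=18, value 10+37+29=76
Best: 87 pts.

87 pts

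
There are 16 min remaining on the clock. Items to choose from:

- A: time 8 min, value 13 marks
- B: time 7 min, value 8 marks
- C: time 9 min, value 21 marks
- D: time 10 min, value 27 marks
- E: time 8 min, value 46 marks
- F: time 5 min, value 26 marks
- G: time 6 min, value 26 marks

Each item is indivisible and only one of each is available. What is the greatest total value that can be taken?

Check high-value combinations within 16 min:
- E+F: time 8+5=13, value 46+26=72
- E+G: time 8+6=14, value 46+26=72
- A+E: time 8+8=16, value 13+46=59
- B+E: time 7+8=15, value 8+46=54
- D+F: time 10+5=15, value 27+26=53
Best: 72 marks.

72 marks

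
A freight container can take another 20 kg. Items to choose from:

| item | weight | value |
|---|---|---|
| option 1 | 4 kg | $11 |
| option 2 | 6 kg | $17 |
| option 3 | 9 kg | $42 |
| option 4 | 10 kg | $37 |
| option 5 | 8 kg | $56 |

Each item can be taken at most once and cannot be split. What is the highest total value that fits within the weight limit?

$98

Check high-value combinations within 20 kg:
- option 3+option 5: weight 9+8=17, value 42+56=98
- option 4+option 5: weight 10+8=18, value 37+56=93
- option 1+option 2+option 5: weight 4+6+8=18, value 11+17+56=84
- option 3+option 4: weight 9+10=19, value 42+37=79
- option 2+option 5: weight 6+8=14, value 17+56=73
Best: $98.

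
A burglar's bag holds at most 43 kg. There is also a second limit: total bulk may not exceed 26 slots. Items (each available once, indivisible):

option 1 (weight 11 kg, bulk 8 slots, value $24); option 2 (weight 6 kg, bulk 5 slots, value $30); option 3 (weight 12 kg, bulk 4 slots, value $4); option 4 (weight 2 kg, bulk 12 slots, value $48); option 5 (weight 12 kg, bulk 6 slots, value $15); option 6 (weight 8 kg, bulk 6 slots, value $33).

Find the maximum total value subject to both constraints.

Feasible sets respecting both limits:
- option 2+option 4+option 6: weight 16, bulk 23, value 111
- option 1+option 4+option 6: weight 21, bulk 26, value 105
- option 1+option 2+option 4: weight 19, bulk 25, value 102
- option 1+option 2+option 5+option 6: weight 37, bulk 25, value 102
Best: $111.

$111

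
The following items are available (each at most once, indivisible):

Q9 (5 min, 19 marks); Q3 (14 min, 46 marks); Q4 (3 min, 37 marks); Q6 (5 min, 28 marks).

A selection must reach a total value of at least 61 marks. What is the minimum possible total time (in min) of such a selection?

Subsets with value ≥ 61, sorted by total time:
- Q4+Q6: time 8, value 65
- Q9+Q4+Q6: time 13, value 84
- Q3+Q4: time 17, value 83
Minimum time: 8 min.

8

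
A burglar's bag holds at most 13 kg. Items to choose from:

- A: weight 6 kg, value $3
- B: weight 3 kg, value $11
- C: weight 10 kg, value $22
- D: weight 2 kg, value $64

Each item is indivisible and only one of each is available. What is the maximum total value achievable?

$86

Check high-value combinations within 13 kg:
- C+D: weight 10+2=12, value 22+64=86
- A+B+D: weight 6+3+2=11, value 3+11+64=78
- B+D: weight 3+2=5, value 11+64=75
- A+D: weight 6+2=8, value 3+64=67
Best: $86.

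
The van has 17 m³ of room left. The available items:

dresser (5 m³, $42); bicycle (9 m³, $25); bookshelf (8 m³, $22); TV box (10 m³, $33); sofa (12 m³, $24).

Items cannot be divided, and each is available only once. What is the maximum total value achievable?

Check high-value combinations within 17 m³:
- dresser+TV box: volume 5+10=15, value 42+33=75
- dresser+bicycle: volume 5+9=14, value 42+25=67
- dresser+sofa: volume 5+12=17, value 42+24=66
- dresser+bookshelf: volume 5+8=13, value 42+22=64
Best: $75.

$75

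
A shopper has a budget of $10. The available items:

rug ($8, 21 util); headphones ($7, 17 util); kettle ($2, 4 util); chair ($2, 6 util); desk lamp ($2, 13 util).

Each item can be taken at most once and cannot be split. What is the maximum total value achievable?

34 util

Check high-value combinations within $10:
- rug+desk lamp: cost 8+2=10, value 21+13=34
- headphones+desk lamp: cost 7+2=9, value 17+13=30
- rug+chair: cost 8+2=10, value 21+6=27
- rug+kettle: cost 8+2=10, value 21+4=25
- kettle+chair+desk lamp: cost 2+2+2=6, value 4+6+13=23
Best: 34 util.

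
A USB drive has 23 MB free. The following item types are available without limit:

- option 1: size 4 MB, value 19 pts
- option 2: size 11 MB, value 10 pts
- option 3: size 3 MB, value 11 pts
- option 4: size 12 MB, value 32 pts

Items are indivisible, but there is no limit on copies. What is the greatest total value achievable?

106 pts

Best value-per-unit is option 1 at 19/4; filling with it alone gives 5×19 = 95.
Optimal mix: 5×option 1 + 1×option 3 → size 23, value 106.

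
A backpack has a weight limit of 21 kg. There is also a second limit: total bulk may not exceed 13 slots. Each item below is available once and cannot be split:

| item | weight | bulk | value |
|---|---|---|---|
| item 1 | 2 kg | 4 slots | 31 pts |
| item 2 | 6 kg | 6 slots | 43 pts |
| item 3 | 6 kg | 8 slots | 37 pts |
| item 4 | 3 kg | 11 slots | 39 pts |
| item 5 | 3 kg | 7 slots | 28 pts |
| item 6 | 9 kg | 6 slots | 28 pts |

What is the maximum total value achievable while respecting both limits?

Feasible sets respecting both limits:
- item 1+item 2: weight 8, bulk 10, value 74
- item 2+item 5: weight 9, bulk 13, value 71
- item 2+item 6: weight 15, bulk 12, value 71
- item 1+item 3: weight 8, bulk 12, value 68
Best: 74 pts.

74 pts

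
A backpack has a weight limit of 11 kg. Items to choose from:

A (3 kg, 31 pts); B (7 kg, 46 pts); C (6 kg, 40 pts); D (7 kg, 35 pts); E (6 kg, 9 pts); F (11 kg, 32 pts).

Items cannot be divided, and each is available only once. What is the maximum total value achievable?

This is a 0/1 knapsack; check combinations near the capacity.
- A+B: weight 3+7=10, value 31+46=77
- A+C: weight 3+6=9, value 31+40=71
- A+D: weight 3+7=10, value 31+35=66
- B: weight 7, value 46
- C: weight 6, value 40
Best: 77 pts.

77 pts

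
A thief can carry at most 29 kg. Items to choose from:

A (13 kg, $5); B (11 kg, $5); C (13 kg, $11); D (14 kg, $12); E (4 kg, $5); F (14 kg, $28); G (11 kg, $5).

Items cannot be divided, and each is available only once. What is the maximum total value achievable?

Check high-value combinations within 29 kg:
- D+F: weight 14+14=28, value 12+28=40
- C+F: weight 13+14=27, value 11+28=39
- B+E+F: weight 11+4+14=29, value 5+5+28=38
Best: $40.

$40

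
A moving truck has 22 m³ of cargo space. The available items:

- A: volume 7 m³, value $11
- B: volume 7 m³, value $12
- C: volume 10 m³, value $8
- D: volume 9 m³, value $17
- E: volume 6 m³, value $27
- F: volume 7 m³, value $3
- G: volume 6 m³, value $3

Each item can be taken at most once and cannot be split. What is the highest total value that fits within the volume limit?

$56

Check high-value combinations within 22 m³:
- B+D+E: volume 7+9+6=22, value 12+17+27=56
- A+D+E: volume 7+9+6=22, value 11+17+27=55
- A+B+E: volume 7+7+6=20, value 11+12+27=50
- D+E+G: volume 9+6+6=21, value 17+27+3=47
- D+E+F: volume 9+6+7=22, value 17+27+3=47
Best: $56.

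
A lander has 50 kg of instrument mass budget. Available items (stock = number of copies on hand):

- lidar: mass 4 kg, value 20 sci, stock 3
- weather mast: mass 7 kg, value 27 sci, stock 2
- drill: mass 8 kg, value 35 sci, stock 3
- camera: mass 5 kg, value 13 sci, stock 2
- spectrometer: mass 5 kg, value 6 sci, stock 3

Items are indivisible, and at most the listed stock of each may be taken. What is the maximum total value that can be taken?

Best selections within mass 50 and stock limits:
- 3×lidar + 2×weather mast + 3×drill: mass 50, value 219
- 3×lidar + 1×weather mast + 3×drill + 1×camera: mass 48, value 205
- 2×lidar + 2×weather mast + 3×drill: mass 46, value 199
- 3×lidar + 1×weather mast + 3×drill + 1×spectrometer: mass 48, value 198
Best: 219 sci.

219 sci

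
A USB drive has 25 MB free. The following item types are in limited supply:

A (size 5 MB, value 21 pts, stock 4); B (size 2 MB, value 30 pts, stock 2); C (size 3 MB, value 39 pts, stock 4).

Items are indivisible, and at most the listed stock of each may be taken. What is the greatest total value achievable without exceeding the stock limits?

Best selections within size 25 and stock limits:
- 1×A + 2×B + 4×C: size 21, value 237
- 2×A + 1×B + 4×C: size 24, value 228
- 2×A + 2×B + 3×C: size 23, value 219
- 2×B + 4×C: size 16, value 216
Best: 237 pts.

237 pts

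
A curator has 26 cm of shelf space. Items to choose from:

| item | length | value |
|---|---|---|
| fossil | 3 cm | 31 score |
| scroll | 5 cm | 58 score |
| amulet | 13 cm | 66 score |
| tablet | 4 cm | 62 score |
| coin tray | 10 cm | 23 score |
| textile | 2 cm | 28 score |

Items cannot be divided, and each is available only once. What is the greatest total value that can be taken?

This is a 0/1 knapsack; check combinations near the capacity.
- fossil+scroll+amulet+tablet: length 3+5+13+4=25, value 31+58+66+62=217
- scroll+amulet+tablet+textile: length 5+13+4+2=24, value 58+66+62+28=214
- fossil+scroll+tablet+coin tray+textile: length 3+5+4+10+2=24, value 31+58+62+23+28=202
Best: 217 score.

217 score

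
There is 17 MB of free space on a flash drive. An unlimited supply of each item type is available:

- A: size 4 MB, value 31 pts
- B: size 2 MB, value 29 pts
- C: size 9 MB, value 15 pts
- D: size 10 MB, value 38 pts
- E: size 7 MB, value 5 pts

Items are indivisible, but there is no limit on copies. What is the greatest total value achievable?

Best value-per-unit is B at 29/2, and filling with it alone uses size 8×2=16. No mix of the others beats 8×29 = 232.

232 pts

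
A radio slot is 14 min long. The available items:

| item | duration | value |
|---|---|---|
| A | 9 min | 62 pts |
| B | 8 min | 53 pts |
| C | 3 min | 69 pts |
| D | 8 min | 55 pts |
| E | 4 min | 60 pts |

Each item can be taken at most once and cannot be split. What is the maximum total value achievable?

131 pts

Check high-value combinations within 14 min:
- A+C: duration 9+3=12, value 62+69=131
- C+E: duration 3+4=7, value 69+60=129
- C+D: duration 3+8=11, value 69+55=124
Best: 131 pts.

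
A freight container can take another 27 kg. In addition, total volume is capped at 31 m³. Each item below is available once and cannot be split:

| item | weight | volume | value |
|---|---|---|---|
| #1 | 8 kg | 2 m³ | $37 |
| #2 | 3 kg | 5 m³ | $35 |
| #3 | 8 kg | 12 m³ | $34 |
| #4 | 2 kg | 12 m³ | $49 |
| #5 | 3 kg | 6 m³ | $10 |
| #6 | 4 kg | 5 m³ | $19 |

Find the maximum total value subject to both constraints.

$155

Feasible sets respecting both limits:
- #1+#2+#3+#4: weight 21, volume 31, value 155
- #1+#2+#4+#5+#6: weight 20, volume 30, value 150
- #1+#2+#4+#6: weight 17, volume 24, value 140
- #1+#3+#4+#6: weight 22, volume 31, value 139
Best: $155.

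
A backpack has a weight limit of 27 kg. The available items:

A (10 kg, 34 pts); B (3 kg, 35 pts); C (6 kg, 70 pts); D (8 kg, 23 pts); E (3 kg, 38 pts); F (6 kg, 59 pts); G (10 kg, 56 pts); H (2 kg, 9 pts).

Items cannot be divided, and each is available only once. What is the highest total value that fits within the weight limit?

Check high-value combinations within 27 kg:
- C+E+F+G+H: weight 6+3+6+10+2=27, value 70+38+59+56+9=232
- B+C+F+G+H: weight 3+6+6+10+2=27, value 35+70+59+56+9=229
- B+C+D+E+F: weight 3+6+8+3+6=26, value 35+70+23+38+59=225
- C+E+F+G: weight 6+3+6+10=25, value 70+38+59+56=223
Best: 232 pts.

232 pts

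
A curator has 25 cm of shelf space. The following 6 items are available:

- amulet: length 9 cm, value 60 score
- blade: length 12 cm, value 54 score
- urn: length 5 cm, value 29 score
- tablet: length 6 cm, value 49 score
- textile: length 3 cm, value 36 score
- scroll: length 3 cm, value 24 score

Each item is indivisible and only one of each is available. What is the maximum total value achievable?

Check high-value combinations within 25 cm:
- amulet+urn+tablet+textile: length 9+5+6+3=23, value 60+29+49+36=174
- amulet+tablet+textile+scroll: length 9+6+3+3=21, value 60+49+36+24=169
- blade+tablet+textile+scroll: length 12+6+3+3=24, value 54+49+36+24=163
- amulet+urn+tablet+scroll: length 9+5+6+3=23, value 60+29+49+24=162
Best: 174 score.

174 score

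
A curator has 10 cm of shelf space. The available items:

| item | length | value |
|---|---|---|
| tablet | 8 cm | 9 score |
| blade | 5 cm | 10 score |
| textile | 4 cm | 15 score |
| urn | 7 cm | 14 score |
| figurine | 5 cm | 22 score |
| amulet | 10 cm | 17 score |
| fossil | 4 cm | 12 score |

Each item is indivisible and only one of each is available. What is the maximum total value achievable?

37 score

Check high-value combinations within 10 cm:
- textile+figurine: length 4+5=9, value 15+22=37
- figurine+fossil: length 5+4=9, value 22+12=34
- blade+figurine: length 5+5=10, value 10+22=32
- textile+fossil: length 4+4=8, value 15+12=27
- blade+textile: length 5+4=9, value 10+15=25
Best: 37 score.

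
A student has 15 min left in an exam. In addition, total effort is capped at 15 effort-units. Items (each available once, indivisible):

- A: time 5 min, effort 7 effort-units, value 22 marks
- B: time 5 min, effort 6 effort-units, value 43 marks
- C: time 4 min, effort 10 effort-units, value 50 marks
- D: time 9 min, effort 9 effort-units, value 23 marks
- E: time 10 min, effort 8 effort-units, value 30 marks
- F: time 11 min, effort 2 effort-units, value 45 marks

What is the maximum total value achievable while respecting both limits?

Feasible sets respecting both limits:
- C+F: time 15, effort 12, value 95
- B+E: time 15, effort 14, value 73
- B+D: time 14, effort 15, value 66
Best: 95 marks.

95 marks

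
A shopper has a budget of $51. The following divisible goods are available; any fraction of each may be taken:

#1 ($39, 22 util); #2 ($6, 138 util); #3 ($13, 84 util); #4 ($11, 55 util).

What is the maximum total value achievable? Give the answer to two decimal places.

Take in order of value per unit:
- #2 (138/6 per unit): all 6 → value 138, running total 138.00
- #3 (84/13 per unit): all 13 → value 84, running total 222.00
- #4 (55/11 per unit): all 11 → value 55, running total 277.00
- #1 (22/39 per unit): 21 of 39 → value 21×22/39 = 11.8462, running total 288.85
Total 288.85.

288.85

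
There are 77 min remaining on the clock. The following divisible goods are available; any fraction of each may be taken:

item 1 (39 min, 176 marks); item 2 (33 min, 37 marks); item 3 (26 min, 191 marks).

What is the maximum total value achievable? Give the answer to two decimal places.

Take in order of value per unit:
- item 3 (191/26 per unit): all 26 → value 191, running total 191.00
- item 1 (176/39 per unit): all 39 → value 176, running total 367.00
- item 2 (37/33 per unit): 12 of 33 → value 12×37/33 = 13.4545, running total 380.45
Total 380.45.

380.45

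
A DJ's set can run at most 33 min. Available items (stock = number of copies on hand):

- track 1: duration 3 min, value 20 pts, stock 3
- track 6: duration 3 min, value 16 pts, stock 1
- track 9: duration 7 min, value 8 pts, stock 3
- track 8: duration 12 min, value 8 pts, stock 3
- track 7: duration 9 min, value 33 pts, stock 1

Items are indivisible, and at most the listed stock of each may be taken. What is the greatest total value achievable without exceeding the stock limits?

Best selections within duration 33 and stock limits:
- 3×track 1 + 1×track 6 + 1×track 9 + 1×track 7: duration 28, value 117
- 3×track 1 + 1×track 6 + 1×track 8 + 1×track 7: duration 33, value 117
- 3×track 1 + 1×track 6 + 1×track 7: duration 21, value 109
- 3×track 1 + 2×track 9 + 1×track 7: duration 32, value 109
Best: 117 pts.

117 pts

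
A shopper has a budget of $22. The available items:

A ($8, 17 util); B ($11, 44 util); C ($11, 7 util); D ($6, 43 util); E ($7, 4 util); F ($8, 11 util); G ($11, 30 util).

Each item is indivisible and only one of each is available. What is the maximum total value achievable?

87 util

Check high-value combinations within $22:
- B+D: cost 11+6=17, value 44+43=87
- B+G: cost 11+11=22, value 44+30=74
- D+G: cost 6+11=17, value 43+30=73
- A+D+F: cost 8+6+8=22, value 17+43+11=71
- A+D+E: cost 8+6+7=21, value 17+43+4=64
Best: 87 util.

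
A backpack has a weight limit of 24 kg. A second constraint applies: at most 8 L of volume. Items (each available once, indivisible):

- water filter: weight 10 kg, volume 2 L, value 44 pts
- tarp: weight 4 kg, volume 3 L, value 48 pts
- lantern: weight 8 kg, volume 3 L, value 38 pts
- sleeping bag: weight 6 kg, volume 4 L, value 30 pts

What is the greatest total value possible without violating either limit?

Feasible sets respecting both limits:
- water filter+tarp+lantern: weight 22, volume 8, value 130
- water filter+tarp: weight 14, volume 5, value 92
- tarp+lantern: weight 12, volume 6, value 86
Best: 130 pts.

130 pts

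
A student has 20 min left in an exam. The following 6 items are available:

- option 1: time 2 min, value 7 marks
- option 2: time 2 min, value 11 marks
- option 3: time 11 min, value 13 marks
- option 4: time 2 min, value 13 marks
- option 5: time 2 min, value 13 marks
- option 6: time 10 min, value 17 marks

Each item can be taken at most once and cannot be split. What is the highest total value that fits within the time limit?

61 marks

This is a 0/1 knapsack; check combinations near the capacity.
- option 1+option 2+option 4+option 5+option 6: time 2+2+2+2+10=18, value 7+11+13+13+17=61
- option 1+option 2+option 3+option 4+option 5: time 2+2+11+2+2=19, value 7+11+13+13+13=57
- option 2+option 4+option 5+option 6: time 2+2+2+10=16, value 11+13+13+17=54
- option 1+option 4+option 5+option 6: time 2+2+2+10=16, value 7+13+13+17=50
Best: 61 marks.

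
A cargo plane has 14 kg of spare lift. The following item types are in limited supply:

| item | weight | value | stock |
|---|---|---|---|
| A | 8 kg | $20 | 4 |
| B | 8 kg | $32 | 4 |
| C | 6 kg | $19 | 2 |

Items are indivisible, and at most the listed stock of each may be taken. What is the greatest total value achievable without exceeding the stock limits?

$51

Best selections within weight 14 and stock limits:
- 1×B + 1×C: weight 14, value 51
- 1×A + 1×C: weight 14, value 39
Best: $51.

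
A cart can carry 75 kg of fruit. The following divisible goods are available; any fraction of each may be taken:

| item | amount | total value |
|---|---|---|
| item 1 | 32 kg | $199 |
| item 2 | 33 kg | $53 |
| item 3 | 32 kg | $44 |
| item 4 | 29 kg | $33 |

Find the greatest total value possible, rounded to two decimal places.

Take in order of value per unit:
- item 1 (199/32 per unit): all 32 → value 199, running total 199.00
- item 2 (53/33 per unit): all 33 → value 53, running total 252.00
- item 3 (44/32 per unit): 10 of 32 → value 10×44/32 = 13.7500, running total 265.75
Total 265.75.

265.75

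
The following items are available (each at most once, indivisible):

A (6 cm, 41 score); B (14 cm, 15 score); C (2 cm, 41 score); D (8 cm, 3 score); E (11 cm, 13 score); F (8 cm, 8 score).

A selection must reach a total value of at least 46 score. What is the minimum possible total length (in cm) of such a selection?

Subsets with value ≥ 46, sorted by total length:
- A+C: length 8, value 82
- C+F: length 10, value 49
Minimum length: 8 cm.

8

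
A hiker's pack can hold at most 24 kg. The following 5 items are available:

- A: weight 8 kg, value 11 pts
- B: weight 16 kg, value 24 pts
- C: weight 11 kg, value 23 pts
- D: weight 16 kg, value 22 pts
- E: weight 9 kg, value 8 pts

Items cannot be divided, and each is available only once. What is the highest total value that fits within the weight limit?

35 pts

Check high-value combinations within 24 kg:
- A+B: weight 8+16=24, value 11+24=35
- A+C: weight 8+11=19, value 11+23=34
- A+D: weight 8+16=24, value 11+22=33
- C+E: weight 11+9=20, value 23+8=31
- B: weight 16, value 24
Best: 35 pts.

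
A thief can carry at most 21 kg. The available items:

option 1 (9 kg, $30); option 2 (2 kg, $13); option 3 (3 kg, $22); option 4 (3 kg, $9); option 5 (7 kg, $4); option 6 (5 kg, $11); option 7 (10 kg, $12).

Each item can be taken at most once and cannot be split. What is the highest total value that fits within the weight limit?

Check high-value combinations within 21 kg:
- option 1+option 2+option 3+option 6: weight 9+2+3+5=19, value 30+13+22+11=76
- option 1+option 2+option 3+option 4: weight 9+2+3+3=17, value 30+13+22+9=74
- option 1+option 3+option 4+option 6: weight 9+3+3+5=20, value 30+22+9+11=72
- option 1+option 2+option 3+option 5: weight 9+2+3+7=21, value 30+13+22+4=69
- option 1+option 2+option 3: weight 9+2+3=14, value 30+13+22=65
Best: $76.

$76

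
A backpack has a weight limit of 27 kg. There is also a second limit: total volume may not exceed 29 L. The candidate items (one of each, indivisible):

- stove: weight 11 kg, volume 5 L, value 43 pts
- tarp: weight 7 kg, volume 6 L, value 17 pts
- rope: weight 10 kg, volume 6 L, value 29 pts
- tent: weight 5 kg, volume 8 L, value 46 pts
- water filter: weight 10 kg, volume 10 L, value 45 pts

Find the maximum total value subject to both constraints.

134 pts

Feasible sets respecting both limits:
- stove+tent+water filter: weight 26, volume 23, value 134
- rope+tent+water filter: weight 25, volume 24, value 120
- stove+rope+tent: weight 26, volume 19, value 118
Best: 134 pts.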